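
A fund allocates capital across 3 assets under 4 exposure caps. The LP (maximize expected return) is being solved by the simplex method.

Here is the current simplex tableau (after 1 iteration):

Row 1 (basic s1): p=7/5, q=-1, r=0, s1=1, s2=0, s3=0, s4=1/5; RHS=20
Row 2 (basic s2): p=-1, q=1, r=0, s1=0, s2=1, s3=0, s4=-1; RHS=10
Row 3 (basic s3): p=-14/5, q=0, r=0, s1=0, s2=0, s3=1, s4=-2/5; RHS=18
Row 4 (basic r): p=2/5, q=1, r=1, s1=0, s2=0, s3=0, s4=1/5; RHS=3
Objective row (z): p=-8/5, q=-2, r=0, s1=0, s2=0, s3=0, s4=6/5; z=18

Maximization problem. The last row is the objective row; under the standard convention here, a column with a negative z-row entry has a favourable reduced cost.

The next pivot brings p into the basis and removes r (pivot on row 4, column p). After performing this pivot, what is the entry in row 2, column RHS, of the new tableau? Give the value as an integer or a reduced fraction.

35/2

Pivot element is row 4, column p: 2/5.
Normalize row 4: new (row 4, RHS) = 3/(2/5) = 15/2.
row 2 ← row 2 − (-1)·(new row 4): 10 − (-1)·(15/2) = 35/2.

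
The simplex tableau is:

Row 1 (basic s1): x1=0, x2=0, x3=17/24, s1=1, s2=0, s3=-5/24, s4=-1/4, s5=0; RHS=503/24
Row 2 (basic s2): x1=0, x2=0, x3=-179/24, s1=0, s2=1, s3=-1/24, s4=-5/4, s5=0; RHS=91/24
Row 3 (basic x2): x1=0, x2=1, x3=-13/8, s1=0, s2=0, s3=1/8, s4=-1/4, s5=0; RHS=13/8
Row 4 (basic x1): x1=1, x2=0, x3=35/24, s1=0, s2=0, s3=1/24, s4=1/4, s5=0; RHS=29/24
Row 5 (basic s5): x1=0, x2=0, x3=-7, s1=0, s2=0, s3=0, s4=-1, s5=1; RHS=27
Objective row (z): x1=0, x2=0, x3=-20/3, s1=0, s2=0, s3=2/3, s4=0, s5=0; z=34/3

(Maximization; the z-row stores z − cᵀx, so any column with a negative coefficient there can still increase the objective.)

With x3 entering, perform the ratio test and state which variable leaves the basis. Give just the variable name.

Ratios: row 1 (s1): (503/24)/(17/24) = 503/17; row 2 (s2): entry -179/24 ≤ 0, skip; row 3 (x2): entry -13/8 ≤ 0, skip; row 4 (x1): (29/24)/(35/24) = 29/35; row 5 (s5): entry -7 ≤ 0, skip.
Minimum ratio 29/35 is in the x1 row, so x1 leaves.

x1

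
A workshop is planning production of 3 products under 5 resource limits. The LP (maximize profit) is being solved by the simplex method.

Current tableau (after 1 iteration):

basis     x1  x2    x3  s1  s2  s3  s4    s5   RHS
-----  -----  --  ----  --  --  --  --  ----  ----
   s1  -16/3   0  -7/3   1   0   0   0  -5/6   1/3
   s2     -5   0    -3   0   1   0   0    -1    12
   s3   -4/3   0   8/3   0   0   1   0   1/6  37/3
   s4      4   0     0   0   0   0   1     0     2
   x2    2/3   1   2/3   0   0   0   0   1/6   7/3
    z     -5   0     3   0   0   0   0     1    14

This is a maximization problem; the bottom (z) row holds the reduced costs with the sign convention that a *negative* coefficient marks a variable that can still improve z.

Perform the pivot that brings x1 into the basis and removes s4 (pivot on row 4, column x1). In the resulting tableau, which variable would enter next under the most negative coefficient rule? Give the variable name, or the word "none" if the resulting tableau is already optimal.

none

Pivot element 4. New z-row = old z-row − (-5)·(row 4/4).
Updated z-row coefficients: x1: 0, x2: 0, x3: 3, s1: 0, s2: 0, s3: 0, s4: 5/4, s5: 1.
No coefficient is strictly negative; the tableau after this pivot is optimal.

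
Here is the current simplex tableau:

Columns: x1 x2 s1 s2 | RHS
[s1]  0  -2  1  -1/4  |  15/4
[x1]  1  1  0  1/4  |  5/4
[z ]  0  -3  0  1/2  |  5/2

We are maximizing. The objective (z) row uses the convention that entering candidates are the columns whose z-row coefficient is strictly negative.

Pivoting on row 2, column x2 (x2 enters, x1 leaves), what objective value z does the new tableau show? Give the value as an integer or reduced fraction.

25/4

Minimum ratio for x2: (5/4)/1 = 5/4.
z changes by −(z-row coeff of x2)·ratio = −(-3)·(5/4) = 15/4.
New z = 5/2 + (15/4) = 25/4.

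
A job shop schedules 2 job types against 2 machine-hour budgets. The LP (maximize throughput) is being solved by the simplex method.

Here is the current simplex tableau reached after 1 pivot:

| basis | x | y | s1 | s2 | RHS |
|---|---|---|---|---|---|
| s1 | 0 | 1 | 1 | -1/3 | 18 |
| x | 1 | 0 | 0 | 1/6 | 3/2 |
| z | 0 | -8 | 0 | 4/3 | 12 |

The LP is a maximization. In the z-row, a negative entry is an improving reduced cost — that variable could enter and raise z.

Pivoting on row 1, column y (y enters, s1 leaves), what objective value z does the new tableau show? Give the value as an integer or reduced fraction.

Minimum ratio for y: 18/1 = 18.
z changes by −(z-row coeff of y)·ratio = −(-8)·18 = 144.
New z = 12 + 144 = 156.

156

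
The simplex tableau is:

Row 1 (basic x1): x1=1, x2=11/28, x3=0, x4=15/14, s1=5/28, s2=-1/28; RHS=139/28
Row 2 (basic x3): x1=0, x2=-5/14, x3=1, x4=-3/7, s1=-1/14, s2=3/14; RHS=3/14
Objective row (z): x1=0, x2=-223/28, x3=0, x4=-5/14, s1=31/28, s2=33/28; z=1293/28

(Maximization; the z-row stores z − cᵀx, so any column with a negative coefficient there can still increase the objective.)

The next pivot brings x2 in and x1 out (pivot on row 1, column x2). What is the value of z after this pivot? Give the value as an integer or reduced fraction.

1615/11

Minimum ratio for x2: (139/28)/(11/28) = 139/11.
z changes by −(z-row coeff of x2)·ratio = −(-223/28)·(139/11) = 30997/308.
New z = 1293/28 + (30997/308) = 1615/11.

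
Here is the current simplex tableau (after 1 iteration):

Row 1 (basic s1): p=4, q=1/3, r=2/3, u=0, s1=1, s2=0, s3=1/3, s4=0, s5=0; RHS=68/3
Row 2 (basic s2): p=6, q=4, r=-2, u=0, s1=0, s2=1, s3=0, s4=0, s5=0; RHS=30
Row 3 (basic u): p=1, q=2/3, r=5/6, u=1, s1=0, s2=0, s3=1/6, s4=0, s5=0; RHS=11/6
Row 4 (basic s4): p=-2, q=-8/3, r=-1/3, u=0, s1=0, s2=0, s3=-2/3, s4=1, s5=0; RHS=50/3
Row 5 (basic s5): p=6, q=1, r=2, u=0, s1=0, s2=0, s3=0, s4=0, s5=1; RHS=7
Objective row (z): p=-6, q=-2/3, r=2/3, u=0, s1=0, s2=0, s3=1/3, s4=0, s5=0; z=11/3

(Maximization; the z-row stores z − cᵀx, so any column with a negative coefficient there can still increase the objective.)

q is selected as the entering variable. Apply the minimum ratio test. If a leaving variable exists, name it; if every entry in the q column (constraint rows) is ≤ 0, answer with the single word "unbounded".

u

Ratios: row 1 (s1): (68/3)/(1/3) = 68; row 2 (s2): 30/4 = 15/2; row 3 (u): (11/6)/(2/3) = 11/4; row 4 (s4): entry -8/3 ≤ 0, skip; row 5 (s5): 7/1 = 7.
Minimum ratio is in the u row, so u leaves.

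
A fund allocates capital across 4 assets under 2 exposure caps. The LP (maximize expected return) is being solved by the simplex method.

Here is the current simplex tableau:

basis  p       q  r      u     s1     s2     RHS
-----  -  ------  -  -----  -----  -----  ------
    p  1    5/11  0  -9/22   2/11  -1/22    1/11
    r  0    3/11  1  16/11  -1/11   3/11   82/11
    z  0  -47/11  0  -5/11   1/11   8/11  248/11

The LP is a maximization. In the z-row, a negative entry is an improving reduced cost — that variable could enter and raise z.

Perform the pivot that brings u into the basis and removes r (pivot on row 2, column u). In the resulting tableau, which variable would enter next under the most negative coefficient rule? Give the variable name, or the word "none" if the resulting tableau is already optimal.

Pivot element 16/11. New z-row = old z-row − (-5/11)·(row 2/(16/11)).
Updated z-row coefficients: p: 0, q: -67/16, r: 5/16, u: 0, s1: 1/16, s2: 13/16.
The most negative is -67/16 in column q, so q would enter next.

q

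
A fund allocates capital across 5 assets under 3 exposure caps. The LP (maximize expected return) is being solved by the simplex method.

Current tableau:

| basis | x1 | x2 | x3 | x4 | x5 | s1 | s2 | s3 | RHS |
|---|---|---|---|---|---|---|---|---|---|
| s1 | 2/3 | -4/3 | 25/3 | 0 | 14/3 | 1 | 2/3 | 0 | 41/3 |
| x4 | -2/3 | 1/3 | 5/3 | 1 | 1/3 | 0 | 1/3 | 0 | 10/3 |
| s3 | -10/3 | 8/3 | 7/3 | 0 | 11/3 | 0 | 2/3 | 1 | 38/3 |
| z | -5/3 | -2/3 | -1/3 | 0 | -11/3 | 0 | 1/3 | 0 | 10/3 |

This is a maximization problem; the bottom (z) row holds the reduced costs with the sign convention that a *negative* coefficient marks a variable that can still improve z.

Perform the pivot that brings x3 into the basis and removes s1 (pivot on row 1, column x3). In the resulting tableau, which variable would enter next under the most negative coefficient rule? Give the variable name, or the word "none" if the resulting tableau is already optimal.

x5

Pivot element 25/3. New z-row = old z-row − (-1/3)·(row 1/(25/3)).
Updated z-row coefficients: x1: -41/25, x2: -18/25, x3: 0, x4: 0, x5: -87/25, s1: 1/25, s2: 9/25, s3: 0.
The most negative is -87/25 in column x5, so x5 would enter next.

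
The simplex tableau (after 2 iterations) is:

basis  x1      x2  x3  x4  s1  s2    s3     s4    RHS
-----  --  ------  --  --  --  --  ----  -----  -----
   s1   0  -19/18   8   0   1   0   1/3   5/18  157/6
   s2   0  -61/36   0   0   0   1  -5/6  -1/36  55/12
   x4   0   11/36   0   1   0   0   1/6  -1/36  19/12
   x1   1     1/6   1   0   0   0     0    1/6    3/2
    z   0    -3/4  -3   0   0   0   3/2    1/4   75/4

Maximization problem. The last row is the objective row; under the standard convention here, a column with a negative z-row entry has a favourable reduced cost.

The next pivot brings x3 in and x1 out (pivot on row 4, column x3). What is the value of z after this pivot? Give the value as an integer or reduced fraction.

Minimum ratio for x3: (3/2)/1 = 3/2.
z changes by −(z-row coeff of x3)·ratio = −(-3)·(3/2) = 9/2.
New z = 75/4 + (9/2) = 93/4.

93/4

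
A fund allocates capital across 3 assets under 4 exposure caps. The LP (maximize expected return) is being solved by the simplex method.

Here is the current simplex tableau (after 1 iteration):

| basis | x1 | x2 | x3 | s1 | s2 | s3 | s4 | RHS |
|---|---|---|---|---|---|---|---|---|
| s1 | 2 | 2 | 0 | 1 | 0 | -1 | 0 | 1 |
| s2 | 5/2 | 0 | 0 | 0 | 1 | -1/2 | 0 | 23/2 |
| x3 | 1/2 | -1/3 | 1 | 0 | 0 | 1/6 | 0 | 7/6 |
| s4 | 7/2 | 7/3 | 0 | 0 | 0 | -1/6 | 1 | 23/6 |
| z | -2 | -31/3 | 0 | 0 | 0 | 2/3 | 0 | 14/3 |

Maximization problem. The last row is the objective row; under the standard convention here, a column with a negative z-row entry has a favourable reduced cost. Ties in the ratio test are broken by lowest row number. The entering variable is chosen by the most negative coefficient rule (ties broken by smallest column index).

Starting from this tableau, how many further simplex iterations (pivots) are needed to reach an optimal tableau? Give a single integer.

3

pivot: x2 in, s1 out → z = 59/6
pivot: s3 in, s4 out → z = 131/6
pivot: s1 in, x3 out → z = 45/2
No improving column remains; optimal.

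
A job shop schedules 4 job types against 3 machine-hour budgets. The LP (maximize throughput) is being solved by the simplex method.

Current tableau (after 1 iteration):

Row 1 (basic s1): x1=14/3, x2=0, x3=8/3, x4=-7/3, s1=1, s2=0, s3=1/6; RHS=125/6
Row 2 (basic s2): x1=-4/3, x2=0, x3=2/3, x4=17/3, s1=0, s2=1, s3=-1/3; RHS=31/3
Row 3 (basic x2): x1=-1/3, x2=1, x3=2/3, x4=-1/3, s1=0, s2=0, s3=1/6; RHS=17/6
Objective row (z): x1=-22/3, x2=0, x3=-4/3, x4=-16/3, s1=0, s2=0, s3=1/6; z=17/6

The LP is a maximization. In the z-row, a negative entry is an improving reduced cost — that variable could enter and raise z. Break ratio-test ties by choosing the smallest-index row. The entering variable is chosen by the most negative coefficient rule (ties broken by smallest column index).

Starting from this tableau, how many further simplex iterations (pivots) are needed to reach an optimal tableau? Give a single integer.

pivot: x1 in, s1 out → z = 249/7
pivot: x4 in, s2 out → z = 2271/35
pivot: s3 in, x2 out → z = 478/7
No improving column remains; optimal.

3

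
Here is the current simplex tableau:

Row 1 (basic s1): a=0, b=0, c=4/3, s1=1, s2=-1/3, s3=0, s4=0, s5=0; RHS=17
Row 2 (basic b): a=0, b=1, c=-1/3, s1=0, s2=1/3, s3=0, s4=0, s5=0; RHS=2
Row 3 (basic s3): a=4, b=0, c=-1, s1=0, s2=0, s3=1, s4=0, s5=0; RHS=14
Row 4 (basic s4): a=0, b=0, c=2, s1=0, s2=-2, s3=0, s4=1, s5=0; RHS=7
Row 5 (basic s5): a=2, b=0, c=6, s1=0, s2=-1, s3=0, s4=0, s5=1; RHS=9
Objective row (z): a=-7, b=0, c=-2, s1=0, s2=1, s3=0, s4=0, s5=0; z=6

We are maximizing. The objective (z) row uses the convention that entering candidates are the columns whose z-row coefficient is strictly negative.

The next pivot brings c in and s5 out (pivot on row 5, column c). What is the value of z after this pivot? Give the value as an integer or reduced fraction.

9

Minimum ratio for c: 9/6 = 3/2.
z changes by −(z-row coeff of c)·ratio = −(-2)·(3/2) = 3.
New z = 6 + 3 = 9.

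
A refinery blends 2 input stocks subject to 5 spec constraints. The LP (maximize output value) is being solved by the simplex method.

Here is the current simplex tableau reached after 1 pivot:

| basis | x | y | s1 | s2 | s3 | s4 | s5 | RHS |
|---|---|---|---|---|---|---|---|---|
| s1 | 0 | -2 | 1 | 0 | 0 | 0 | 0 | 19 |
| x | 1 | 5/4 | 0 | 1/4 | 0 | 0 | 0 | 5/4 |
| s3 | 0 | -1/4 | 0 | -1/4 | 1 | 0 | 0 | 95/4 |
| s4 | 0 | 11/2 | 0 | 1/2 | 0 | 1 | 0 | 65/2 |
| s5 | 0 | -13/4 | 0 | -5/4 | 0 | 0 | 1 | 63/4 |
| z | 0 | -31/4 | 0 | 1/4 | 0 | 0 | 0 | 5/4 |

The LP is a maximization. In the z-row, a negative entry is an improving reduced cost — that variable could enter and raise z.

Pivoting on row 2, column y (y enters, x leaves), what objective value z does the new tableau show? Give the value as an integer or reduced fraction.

9

Minimum ratio for y: (5/4)/(5/4) = 1.
z changes by −(z-row coeff of y)·ratio = −(-31/4)·1 = 31/4.
New z = 5/4 + (31/4) = 9.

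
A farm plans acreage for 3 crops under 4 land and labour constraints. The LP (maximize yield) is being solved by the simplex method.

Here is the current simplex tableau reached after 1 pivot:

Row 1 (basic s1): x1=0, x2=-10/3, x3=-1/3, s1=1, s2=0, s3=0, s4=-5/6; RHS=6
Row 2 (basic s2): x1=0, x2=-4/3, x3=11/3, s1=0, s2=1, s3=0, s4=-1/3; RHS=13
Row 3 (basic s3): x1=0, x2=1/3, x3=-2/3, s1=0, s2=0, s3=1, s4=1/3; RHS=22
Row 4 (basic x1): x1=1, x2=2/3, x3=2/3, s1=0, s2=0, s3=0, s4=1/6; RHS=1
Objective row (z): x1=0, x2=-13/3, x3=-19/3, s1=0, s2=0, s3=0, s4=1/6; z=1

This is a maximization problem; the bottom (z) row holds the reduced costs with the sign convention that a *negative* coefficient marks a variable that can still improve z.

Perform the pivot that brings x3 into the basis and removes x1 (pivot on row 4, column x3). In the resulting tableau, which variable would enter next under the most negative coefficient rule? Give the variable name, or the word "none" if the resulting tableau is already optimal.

Pivot element 2/3. New z-row = old z-row − (-19/3)·(row 4/(2/3)).
Updated z-row coefficients: x1: 19/2, x2: 2, x3: 0, s1: 0, s2: 0, s3: 0, s4: 7/4.
No coefficient is strictly negative; the tableau after this pivot is optimal.

none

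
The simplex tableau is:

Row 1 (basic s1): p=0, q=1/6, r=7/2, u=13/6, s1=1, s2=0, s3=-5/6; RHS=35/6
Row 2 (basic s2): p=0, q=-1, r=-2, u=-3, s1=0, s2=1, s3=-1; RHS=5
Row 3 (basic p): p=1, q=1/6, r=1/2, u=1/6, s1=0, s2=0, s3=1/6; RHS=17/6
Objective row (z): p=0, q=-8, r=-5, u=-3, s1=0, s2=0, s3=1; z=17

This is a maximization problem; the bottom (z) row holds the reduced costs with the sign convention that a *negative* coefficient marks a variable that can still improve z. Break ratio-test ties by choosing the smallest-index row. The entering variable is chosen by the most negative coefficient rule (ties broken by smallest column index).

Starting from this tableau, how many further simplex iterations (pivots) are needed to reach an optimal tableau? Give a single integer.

pivot: q in, p out → z = 153
No improving column remains; optimal.

1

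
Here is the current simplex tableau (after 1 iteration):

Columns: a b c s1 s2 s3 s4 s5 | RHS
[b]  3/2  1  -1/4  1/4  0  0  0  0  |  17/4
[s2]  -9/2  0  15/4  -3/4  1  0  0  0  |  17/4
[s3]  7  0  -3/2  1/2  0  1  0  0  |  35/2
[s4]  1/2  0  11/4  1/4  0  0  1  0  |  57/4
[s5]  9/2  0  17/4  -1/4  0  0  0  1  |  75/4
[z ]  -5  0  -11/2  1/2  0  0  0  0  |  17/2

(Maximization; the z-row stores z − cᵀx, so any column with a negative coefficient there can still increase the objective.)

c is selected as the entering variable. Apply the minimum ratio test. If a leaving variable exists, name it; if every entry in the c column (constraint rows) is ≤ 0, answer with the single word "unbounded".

s2

Ratios: row 1 (b): entry -1/4 ≤ 0, skip; row 2 (s2): (17/4)/(15/4) = 17/15; row 3 (s3): entry -3/2 ≤ 0, skip; row 4 (s4): (57/4)/(11/4) = 57/11; row 5 (s5): (75/4)/(17/4) = 75/17.
Minimum ratio is in the s2 row, so s2 leaves.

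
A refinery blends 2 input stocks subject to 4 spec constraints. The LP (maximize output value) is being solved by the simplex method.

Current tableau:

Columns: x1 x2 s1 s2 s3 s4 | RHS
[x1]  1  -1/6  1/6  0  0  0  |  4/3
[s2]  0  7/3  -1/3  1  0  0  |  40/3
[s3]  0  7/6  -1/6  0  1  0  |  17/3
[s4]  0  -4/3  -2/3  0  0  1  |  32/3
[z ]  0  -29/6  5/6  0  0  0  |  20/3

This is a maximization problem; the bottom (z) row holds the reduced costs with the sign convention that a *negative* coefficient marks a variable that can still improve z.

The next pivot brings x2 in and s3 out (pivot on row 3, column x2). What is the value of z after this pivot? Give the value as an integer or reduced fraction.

Minimum ratio for x2: (17/3)/(7/6) = 34/7.
z changes by −(z-row coeff of x2)·ratio = −(-29/6)·(34/7) = 493/21.
New z = 20/3 + (493/21) = 211/7.

211/7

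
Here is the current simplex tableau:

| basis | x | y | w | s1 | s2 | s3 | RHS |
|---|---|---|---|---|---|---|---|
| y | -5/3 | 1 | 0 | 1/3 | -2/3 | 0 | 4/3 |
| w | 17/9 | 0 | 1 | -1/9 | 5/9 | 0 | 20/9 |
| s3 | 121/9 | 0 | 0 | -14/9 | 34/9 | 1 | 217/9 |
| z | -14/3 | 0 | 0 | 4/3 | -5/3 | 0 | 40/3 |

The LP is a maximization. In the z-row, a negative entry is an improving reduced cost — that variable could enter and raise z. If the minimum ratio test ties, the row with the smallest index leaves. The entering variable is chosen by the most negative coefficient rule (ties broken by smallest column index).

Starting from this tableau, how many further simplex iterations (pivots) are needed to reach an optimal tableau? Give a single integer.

pivot: x in, w out → z = 320/17
pivot: s2 in, x out → z = 20
No improving column remains; optimal.

2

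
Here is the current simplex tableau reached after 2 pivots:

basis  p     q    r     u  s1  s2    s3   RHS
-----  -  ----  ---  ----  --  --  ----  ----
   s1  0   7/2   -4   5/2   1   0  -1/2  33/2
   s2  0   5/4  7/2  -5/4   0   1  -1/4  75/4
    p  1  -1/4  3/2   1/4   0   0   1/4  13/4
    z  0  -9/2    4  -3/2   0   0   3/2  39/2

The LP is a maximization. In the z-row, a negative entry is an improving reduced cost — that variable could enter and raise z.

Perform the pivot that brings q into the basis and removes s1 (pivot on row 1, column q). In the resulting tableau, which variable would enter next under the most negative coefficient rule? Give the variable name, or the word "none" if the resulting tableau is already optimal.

Pivot element 7/2. New z-row = old z-row − (-9/2)·(row 1/(7/2)).
Updated z-row coefficients: p: 0, q: 0, r: -8/7, u: 12/7, s1: 9/7, s2: 0, s3: 6/7.
The most negative is -8/7 in column r, so r would enter next.

r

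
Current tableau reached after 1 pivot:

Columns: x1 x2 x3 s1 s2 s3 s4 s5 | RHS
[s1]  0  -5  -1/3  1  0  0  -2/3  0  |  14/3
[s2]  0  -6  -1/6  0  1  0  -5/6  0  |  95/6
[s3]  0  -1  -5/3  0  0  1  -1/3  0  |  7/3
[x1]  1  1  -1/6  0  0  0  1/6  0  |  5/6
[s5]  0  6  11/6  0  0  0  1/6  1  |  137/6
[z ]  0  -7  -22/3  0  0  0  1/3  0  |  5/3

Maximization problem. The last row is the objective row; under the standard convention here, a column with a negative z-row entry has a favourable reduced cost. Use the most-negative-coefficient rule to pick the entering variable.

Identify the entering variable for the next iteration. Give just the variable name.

x3

Objective-row coefficients: x1: 0, x2: -7, x3: -22/3, s1: 0, s2: 0, s3: 0, s4: 1/3, s5: 0.
The most negative is -22/3 in column x3, so x3 enters.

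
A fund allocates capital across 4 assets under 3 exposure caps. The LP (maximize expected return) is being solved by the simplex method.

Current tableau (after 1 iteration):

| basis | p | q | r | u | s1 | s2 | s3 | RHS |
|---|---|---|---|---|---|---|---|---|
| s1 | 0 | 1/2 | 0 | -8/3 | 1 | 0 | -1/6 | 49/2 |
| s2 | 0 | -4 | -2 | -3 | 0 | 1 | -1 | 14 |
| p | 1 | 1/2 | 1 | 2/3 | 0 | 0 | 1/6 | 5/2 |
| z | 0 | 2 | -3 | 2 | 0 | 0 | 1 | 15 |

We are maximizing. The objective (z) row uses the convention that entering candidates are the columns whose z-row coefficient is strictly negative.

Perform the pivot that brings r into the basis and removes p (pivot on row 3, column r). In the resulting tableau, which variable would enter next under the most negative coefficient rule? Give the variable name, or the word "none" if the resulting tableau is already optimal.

none

Pivot element 1. New z-row = old z-row − (-3)·(row 3/1).
Updated z-row coefficients: p: 3, q: 7/2, r: 0, u: 4, s1: 0, s2: 0, s3: 3/2.
No coefficient is strictly negative; the tableau after this pivot is optimal.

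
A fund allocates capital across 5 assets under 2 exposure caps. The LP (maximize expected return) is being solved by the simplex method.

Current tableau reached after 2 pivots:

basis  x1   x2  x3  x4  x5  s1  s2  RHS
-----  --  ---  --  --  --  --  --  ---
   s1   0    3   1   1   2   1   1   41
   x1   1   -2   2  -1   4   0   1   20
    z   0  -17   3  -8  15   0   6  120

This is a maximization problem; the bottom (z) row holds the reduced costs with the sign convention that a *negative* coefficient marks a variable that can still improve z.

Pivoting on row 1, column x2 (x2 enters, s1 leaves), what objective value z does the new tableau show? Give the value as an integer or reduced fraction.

1057/3

Minimum ratio for x2: 41/3 = 41/3.
z changes by −(z-row coeff of x2)·ratio = −(-17)·(41/3) = 697/3.
New z = 120 + (697/3) = 1057/3.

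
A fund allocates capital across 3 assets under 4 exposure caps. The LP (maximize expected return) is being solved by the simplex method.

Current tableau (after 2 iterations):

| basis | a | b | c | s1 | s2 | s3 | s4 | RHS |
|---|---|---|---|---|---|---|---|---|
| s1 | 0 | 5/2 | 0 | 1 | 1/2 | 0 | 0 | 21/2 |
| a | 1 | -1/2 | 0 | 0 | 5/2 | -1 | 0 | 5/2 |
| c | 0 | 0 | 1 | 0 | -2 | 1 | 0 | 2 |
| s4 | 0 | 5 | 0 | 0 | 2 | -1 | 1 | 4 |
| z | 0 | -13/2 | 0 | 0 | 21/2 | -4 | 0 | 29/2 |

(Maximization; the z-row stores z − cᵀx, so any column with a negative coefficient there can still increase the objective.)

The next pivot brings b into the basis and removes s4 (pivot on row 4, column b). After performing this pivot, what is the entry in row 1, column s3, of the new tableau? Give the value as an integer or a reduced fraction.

Pivot element is row 4, column b: 5.
Normalize row 4: new (row 4, s3) = (-1)/5 = -1/5.
row 1 ← row 1 − (5/2)·(new row 4): 0 − (5/2)·(-1/5) = 1/2.

1/2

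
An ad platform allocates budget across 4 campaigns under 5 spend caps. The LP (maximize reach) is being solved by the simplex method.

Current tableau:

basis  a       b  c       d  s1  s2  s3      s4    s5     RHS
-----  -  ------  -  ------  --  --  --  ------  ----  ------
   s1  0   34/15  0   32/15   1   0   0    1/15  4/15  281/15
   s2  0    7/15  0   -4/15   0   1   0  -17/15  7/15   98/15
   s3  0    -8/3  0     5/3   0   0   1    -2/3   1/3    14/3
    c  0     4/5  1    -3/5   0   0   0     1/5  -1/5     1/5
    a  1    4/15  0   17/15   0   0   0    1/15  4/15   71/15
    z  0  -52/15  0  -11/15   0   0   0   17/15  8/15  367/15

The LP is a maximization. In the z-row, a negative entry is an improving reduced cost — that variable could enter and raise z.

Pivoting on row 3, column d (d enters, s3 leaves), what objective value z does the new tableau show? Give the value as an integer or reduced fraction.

663/25

Minimum ratio for d: (14/3)/(5/3) = 14/5.
z changes by −(z-row coeff of d)·ratio = −(-11/15)·(14/5) = 154/75.
New z = 367/15 + (154/75) = 663/25.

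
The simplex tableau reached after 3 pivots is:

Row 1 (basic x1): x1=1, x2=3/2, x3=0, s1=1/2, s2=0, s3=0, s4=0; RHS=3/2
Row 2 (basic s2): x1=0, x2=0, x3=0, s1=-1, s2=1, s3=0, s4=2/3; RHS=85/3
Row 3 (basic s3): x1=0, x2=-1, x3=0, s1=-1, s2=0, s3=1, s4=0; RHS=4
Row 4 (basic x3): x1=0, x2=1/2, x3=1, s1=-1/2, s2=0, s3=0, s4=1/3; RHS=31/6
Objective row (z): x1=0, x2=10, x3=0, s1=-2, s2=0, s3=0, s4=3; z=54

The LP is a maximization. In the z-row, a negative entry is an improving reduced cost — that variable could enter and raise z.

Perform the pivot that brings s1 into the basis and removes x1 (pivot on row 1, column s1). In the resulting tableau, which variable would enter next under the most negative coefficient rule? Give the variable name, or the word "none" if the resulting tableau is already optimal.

none

Pivot element 1/2. New z-row = old z-row − (-2)·(row 1/(1/2)).
Updated z-row coefficients: x1: 4, x2: 16, x3: 0, s1: 0, s2: 0, s3: 0, s4: 3.
No coefficient is strictly negative; the tableau after this pivot is optimal.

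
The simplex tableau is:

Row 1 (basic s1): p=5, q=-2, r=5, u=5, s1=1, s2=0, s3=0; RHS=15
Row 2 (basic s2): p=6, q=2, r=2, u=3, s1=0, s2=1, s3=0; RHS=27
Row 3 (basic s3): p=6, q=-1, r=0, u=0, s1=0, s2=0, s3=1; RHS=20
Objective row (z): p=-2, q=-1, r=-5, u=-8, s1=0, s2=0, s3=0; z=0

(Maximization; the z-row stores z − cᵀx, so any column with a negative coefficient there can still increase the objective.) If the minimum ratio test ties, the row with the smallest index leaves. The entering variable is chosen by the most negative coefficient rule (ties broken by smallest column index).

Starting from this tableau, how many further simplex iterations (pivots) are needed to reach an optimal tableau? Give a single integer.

2

pivot: u in, s1 out → z = 24
pivot: q in, s2 out → z = 381/8
No improving column remains; optimal.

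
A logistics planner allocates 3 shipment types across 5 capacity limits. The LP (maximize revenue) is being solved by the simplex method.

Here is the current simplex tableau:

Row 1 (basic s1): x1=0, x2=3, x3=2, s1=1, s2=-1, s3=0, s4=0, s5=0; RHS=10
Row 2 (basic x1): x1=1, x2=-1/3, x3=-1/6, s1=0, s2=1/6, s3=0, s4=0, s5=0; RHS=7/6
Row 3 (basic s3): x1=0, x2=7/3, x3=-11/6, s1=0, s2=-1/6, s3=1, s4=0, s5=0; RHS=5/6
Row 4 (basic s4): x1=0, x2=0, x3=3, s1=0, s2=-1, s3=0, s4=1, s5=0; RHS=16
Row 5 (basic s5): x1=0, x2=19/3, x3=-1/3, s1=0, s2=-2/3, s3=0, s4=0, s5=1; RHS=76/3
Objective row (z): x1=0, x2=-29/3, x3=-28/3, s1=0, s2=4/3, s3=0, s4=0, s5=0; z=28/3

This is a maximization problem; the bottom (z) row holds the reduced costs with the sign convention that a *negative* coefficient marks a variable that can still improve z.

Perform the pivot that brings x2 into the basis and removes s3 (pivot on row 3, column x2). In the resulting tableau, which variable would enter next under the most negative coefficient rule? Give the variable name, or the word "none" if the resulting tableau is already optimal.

x3

Pivot element 7/3. New z-row = old z-row − (-29/3)·(row 3/(7/3)).
Updated z-row coefficients: x1: 0, x2: 0, x3: -237/14, s1: 0, s2: 9/14, s3: 29/7, s4: 0, s5: 0.
The most negative is -237/14 in column x3, so x3 would enter next.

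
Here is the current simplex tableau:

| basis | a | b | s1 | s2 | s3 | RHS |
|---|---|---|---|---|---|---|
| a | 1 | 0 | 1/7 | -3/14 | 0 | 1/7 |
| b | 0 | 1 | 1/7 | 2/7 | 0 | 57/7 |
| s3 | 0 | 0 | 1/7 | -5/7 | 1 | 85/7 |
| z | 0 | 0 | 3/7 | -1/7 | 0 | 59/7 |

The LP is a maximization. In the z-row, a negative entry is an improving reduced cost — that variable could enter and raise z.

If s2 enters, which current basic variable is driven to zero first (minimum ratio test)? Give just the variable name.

b

Ratios: row 1 (a): entry -3/14 ≤ 0, skip; row 2 (b): (57/7)/(2/7) = 57/2; row 3 (s3): entry -5/7 ≤ 0, skip.
Minimum ratio 57/2 is in the b row, so b leaves.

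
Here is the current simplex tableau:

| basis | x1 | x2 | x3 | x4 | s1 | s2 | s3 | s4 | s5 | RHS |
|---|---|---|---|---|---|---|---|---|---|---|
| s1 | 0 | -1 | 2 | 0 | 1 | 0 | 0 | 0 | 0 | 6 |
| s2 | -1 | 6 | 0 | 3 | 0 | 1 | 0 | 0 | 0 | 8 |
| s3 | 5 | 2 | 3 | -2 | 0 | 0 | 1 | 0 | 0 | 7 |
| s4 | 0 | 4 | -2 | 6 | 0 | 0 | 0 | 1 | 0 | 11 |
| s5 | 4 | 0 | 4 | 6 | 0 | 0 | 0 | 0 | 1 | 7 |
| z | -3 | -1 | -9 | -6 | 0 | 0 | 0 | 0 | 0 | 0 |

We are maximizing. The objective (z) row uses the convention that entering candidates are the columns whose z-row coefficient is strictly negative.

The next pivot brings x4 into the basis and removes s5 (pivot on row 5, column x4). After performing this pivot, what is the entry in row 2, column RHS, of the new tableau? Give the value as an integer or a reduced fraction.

9/2

Pivot element is row 5, column x4: 6.
Normalize row 5: new (row 5, RHS) = 7/6 = 7/6.
row 2 ← row 2 − 3·(new row 5): 8 − 3·(7/6) = 9/2.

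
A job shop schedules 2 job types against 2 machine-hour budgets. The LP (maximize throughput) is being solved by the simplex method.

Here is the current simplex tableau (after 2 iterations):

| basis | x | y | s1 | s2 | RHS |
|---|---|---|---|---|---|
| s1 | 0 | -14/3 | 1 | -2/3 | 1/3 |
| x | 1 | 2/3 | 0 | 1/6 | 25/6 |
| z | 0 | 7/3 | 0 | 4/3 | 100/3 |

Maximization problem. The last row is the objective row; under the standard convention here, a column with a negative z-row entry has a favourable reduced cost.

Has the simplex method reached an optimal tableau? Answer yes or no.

yes

No objective-row coefficient is strictly negative, so no entering variable exists; the tableau is optimal.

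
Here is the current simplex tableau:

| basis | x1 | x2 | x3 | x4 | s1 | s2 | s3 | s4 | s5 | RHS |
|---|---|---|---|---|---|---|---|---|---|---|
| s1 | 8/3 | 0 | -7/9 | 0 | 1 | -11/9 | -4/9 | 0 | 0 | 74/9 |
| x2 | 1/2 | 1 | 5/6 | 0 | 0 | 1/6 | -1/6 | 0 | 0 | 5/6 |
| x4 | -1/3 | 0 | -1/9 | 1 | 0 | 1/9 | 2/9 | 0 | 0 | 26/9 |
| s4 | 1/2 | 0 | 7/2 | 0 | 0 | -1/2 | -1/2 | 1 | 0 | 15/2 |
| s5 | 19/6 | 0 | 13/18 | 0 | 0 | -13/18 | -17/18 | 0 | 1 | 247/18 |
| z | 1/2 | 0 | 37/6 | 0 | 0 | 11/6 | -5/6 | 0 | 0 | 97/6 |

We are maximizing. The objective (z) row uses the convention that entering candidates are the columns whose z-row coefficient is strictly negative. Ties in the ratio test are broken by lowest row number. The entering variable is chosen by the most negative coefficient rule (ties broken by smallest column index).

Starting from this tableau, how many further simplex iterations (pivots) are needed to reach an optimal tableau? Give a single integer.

2

pivot: s3 in, x4 out → z = 27
pivot: x1 in, s1 out → z = 129/4
No improving column remains; optimal.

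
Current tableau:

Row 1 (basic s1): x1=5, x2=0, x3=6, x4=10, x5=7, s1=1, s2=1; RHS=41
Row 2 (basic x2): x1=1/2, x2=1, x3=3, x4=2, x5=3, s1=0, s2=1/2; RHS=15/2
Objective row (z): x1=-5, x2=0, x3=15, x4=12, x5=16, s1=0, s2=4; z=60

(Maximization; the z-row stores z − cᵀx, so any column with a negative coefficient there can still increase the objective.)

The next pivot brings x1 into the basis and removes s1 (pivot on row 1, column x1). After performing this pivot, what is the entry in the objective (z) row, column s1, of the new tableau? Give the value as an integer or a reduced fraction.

1

Pivot element is row 1, column x1: 5.
Normalize row 1: new (row 1, s1) = 1/5 = 1/5.
z-row ← z-row − (-5)·(new row 1): 0 − (-5)·(1/5) = 1.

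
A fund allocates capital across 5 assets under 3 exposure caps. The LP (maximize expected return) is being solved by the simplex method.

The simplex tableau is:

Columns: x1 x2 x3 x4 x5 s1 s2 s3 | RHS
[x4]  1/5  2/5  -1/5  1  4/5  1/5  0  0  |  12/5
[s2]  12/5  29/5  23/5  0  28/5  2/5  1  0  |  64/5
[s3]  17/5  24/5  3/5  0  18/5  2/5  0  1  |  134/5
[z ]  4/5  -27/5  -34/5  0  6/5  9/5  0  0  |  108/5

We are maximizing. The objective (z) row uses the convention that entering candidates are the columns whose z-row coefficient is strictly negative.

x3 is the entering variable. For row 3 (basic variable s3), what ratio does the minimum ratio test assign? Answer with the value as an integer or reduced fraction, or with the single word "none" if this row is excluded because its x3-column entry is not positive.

134/3

Ratio = RHS / (x3 entry) = (134/5) / (3/5) = 134/3.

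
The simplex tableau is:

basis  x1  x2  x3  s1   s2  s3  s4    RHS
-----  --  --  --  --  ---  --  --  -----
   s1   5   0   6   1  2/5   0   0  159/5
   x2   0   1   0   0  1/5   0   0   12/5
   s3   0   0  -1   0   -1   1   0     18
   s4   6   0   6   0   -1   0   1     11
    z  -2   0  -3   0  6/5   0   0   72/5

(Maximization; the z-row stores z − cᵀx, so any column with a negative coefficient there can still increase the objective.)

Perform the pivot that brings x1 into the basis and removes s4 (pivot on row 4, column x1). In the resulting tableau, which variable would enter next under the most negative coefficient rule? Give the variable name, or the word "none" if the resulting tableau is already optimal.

x3

Pivot element 6. New z-row = old z-row − (-2)·(row 4/6).
Updated z-row coefficients: x1: 0, x2: 0, x3: -1, s1: 0, s2: 13/15, s3: 0, s4: 1/3.
The most negative is -1 in column x3, so x3 would enter next.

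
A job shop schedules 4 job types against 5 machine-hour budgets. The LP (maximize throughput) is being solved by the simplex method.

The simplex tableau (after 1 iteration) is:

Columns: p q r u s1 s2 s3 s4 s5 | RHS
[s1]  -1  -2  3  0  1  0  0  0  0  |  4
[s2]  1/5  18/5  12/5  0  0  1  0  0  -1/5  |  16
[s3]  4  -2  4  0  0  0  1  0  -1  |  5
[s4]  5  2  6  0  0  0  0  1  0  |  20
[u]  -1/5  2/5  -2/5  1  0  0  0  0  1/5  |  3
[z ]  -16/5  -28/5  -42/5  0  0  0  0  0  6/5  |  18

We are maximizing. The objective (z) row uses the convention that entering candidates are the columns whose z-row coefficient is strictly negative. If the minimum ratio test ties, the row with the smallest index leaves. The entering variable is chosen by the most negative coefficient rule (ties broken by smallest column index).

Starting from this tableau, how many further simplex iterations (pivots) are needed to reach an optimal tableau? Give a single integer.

pivot: r in, s3 out → z = 57/2
pivot: q in, s4 out → z = 53
pivot: s3 in, s2 out → z = 54
No improving column remains; optimal.

3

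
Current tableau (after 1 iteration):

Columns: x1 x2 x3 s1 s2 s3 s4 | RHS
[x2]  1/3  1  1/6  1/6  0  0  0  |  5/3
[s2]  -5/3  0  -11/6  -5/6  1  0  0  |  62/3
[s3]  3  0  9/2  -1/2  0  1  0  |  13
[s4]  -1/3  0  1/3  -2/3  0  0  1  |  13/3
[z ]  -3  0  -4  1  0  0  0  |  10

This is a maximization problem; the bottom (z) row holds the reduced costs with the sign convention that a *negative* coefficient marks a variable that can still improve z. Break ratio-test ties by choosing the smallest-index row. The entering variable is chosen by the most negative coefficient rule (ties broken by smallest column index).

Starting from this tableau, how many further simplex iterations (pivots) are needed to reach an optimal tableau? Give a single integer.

pivot: x3 in, s3 out → z = 194/9
pivot: x1 in, x3 out → z = 23
No improving column remains; optimal.

2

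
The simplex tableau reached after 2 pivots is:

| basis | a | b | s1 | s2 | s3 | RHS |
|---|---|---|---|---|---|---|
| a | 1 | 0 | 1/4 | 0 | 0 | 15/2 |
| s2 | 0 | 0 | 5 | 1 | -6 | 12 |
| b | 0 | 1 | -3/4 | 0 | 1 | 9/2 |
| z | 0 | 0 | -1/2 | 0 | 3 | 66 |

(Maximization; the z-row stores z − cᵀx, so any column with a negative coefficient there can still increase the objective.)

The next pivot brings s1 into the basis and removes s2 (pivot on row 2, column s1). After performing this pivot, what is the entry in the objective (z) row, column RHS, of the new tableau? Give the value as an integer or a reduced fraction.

336/5

Pivot element is row 2, column s1: 5.
Normalize row 2: new (row 2, RHS) = 12/5 = 12/5.
z-row ← z-row − (-1/2)·(new row 2): 66 − (-1/2)·(12/5) = 336/5.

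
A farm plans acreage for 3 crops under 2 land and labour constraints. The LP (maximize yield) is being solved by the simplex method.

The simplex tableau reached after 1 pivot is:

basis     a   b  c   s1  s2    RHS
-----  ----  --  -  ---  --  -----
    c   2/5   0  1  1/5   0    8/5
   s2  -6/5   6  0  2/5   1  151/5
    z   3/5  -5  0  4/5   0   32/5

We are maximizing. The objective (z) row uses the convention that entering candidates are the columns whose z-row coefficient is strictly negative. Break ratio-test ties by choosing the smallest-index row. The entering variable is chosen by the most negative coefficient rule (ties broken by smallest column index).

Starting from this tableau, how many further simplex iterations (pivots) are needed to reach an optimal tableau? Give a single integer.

2

pivot: b in, s2 out → z = 947/30
pivot: a in, c out → z = 199/6
No improving column remains; optimal.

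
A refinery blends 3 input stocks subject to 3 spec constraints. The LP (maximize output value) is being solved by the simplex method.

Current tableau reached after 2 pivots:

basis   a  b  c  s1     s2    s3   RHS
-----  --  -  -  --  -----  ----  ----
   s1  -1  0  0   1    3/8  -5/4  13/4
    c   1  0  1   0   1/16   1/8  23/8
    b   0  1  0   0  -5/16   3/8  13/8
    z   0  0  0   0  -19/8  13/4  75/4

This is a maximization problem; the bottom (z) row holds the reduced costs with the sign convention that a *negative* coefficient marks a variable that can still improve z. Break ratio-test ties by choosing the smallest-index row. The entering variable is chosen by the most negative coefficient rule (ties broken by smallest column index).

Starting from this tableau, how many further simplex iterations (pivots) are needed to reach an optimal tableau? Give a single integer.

pivot: s2 in, s1 out → z = 118/3
pivot: a in, c out → z = 52
pivot: s3 in, a out → z = 72
No improving column remains; optimal.

3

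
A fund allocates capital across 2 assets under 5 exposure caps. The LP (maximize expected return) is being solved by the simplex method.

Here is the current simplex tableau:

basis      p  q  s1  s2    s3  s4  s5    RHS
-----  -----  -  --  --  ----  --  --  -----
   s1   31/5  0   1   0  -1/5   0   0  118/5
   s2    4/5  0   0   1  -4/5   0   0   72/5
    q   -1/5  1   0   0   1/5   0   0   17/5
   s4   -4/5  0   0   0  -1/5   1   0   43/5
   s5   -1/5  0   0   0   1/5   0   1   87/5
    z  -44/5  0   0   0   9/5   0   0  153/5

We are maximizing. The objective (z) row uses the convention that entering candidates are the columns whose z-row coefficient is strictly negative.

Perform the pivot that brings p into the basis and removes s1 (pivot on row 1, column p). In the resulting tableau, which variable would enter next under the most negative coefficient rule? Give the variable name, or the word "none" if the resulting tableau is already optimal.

Pivot element 31/5. New z-row = old z-row − (-44/5)·(row 1/(31/5)).
Updated z-row coefficients: p: 0, q: 0, s1: 44/31, s2: 0, s3: 47/31, s4: 0, s5: 0.
No coefficient is strictly negative; the tableau after this pivot is optimal.

none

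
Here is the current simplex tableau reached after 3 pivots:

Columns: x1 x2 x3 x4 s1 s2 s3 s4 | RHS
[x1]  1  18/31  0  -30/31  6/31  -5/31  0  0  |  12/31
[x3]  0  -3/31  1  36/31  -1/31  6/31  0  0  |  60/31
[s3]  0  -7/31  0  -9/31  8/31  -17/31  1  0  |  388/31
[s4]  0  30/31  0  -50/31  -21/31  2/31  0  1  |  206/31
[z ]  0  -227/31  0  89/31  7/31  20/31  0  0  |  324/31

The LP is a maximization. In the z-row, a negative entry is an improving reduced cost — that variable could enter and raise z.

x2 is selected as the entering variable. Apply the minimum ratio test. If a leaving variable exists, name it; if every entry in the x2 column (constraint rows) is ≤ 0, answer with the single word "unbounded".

Ratios: row 1 (x1): (12/31)/(18/31) = 2/3; row 2 (x3): entry -3/31 ≤ 0, skip; row 3 (s3): entry -7/31 ≤ 0, skip; row 4 (s4): (206/31)/(30/31) = 103/15.
Minimum ratio is in the x1 row, so x1 leaves.

x1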